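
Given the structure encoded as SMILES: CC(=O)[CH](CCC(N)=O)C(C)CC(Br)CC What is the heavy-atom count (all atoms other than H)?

Every atom symbol written in the SMILES (organic subset) is one heavy atom; implicit H are not written.
Heavy atoms by element → Br:1, C:12, N:1, O:2.
Total: 16.

16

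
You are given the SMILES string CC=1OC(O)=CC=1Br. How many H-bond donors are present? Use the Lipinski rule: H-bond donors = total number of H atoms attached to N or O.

Donors: find every N or O and count the H atoms it carries.
  atom 3 (O): bond orders sum to 2 → 0 H
  atom 5 (O): bond orders sum to 1 → 1 H
Lipinski HBD = 1.

1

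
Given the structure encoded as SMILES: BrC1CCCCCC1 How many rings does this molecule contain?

1

In SMILES, each pair of matching ring-closure digits denotes one ring-closing bond; the number of such bonds equals the number of independent rings.
Ring-closure bonds here: 1.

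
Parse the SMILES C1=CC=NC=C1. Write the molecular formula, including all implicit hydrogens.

C5H5N

Walk through each heavy atom and fill implicit hydrogens from standard valence (C 4, N 3, O 2, S 2, halogen 1):
  atom 1: C, bond orders sum to 3 (valence 4) → 1 H
  atom 2: C, bond orders sum to 3 (valence 4) → 1 H
  atom 3: C, bond orders sum to 3 (valence 4) → 1 H
  atom 4: N, bond orders sum to 3 (valence 3) → 0 H
  atom 5: C, bond orders sum to 3 (valence 4) → 1 H
  atom 6: C, bond orders sum to 3 (valence 4) → 1 H
Totals → C:5, H:5, N:1.
In Hill order: C5H5N.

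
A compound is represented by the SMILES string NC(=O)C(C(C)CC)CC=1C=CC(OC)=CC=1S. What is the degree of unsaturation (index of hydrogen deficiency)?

Degree of unsaturation = (number of rings) + (number of π bonds).
Ring closures in the SMILES: 1.
π bonds: 4 double bonds (each 1 DoU) → 4 DoU from unsaturation.
Total DoU = 1 + 4 = 5.

5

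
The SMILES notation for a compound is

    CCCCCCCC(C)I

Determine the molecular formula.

Walk through each heavy atom and fill implicit hydrogens from standard valence (C 4, N 3, O 2, S 2, halogen 1):
  atom 1: C, bond orders sum to 1 (valence 4) → 3 H
  atom 2: C, bond orders sum to 2 (valence 4) → 2 H
  atom 3: C, bond orders sum to 2 (valence 4) → 2 H
  atom 4: C, bond orders sum to 2 (valence 4) → 2 H
  atom 5: C, bond orders sum to 2 (valence 4) → 2 H
  atom 6: C, bond orders sum to 2 (valence 4) → 2 H
  atom 7: C, bond orders sum to 2 (valence 4) → 2 H
  atom 8: C, bond orders sum to 3 (valence 4) → 1 H
  atom 9: C, bond orders sum to 1 (valence 4) → 3 H
  atom 10: I (halogen, monovalent) → 0 H
Totals → C:9, H:19, I:1.

C9H19I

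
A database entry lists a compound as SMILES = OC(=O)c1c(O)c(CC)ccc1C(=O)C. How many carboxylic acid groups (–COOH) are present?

1

The carboxylic acid motif appears at heavy-atom position 2 in the SMILES.
Other groups present: 1 hydroxyl, 1 ketone.
Carboxylic acid count: 1.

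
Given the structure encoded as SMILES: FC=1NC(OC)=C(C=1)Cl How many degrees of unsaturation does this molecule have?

3

Molecular formula: C5H5ClFNO.
DoU = (2C + 2 + N − H − X) / 2, where X is the halogen count and O/S are ignored.
    = (2·5 + 2 + 1 − 5 − 2) / 2 = 6 / 2 = 3.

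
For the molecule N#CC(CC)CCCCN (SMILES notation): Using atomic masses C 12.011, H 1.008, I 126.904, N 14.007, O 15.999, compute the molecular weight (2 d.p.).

First, the molecular formula is C8H16N2 (counting implicit H from valence).
  C: 8 × 12.011 = 96.088
  H: 16 × 1.008 = 16.128
  N: 2 × 14.007 = 28.014
Sum: 8×12.011 + 16×1.008 + 2×14.007 = 140.230 → 140.23 g/mol.

140.23 g/mol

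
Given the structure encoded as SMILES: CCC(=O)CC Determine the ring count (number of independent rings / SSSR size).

0

In SMILES, each pair of matching ring-closure digits denotes one ring-closing bond; the number of such bonds equals the number of independent rings.
Ring-closure bonds here: 0.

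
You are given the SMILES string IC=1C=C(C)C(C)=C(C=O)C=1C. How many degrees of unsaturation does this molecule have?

Molecular formula: C10H11IO.
DoU = (2C + 2 + N − H − X) / 2, where X is the halogen count and O/S are ignored.
    = (2·10 + 2 + 0 − 11 − 1) / 2 = 10 / 2 = 5.

5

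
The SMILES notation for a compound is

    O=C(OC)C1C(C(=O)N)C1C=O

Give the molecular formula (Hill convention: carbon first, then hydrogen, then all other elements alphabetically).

Walk through each heavy atom and fill implicit hydrogens from standard valence (C 4, N 3, O 2, S 2, halogen 1):
  atom 1: O, bond orders sum to 2 (valence 2) → 0 H
  atom 2: C, bond orders sum to 4 (valence 4) → 0 H
  atom 3: O, bond orders sum to 2 (valence 2) → 0 H
  atom 4: C, bond orders sum to 1 (valence 4) → 3 H
  atom 5: C, bond orders sum to 3 (valence 4) → 1 H
  atom 6: C, bond orders sum to 3 (valence 4) → 1 H
  atom 7: C, bond orders sum to 4 (valence 4) → 0 H
  atom 8: O, bond orders sum to 2 (valence 2) → 0 H
  atom 9: N, bond orders sum to 1 (valence 3) → 2 H
  atom 10: C, bond orders sum to 3 (valence 4) → 1 H
  atom 11: C, bond orders sum to 3 (valence 4) → 1 H
  atom 12: O, bond orders sum to 2 (valence 2) → 0 H
Totals → C:7, H:9, N:1, O:4.
In Hill order: C7H9NO4.

C7H9NO4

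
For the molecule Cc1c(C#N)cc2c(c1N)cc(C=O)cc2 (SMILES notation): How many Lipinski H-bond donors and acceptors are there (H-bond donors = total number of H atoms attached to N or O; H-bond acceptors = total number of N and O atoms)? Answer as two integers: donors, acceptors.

Donors: find every N or O and count the H atoms it carries.
  atom 5 (N): bond orders sum to 3 → 0 H
  atom 10 (N): bond orders sum to 1 → 2 H
  atom 14 (O): bond orders sum to 2 → 0 H
Lipinski HBD = 2.
Acceptors: N atoms = 2, O atoms = 1 → HBA = 3.

2, 3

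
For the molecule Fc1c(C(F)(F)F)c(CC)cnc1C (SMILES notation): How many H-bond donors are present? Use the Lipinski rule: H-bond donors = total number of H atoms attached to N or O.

Donors: find every N or O and count the H atoms it carries.
  atom 12 (N): bond orders sum to 3 → 0 H
Lipinski HBD = 0.

0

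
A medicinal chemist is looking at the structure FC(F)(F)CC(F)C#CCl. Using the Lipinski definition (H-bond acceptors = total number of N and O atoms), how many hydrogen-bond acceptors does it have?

N atoms: 0; O atoms: 0.
Lipinski HBA = 0 + 0 = 0.

0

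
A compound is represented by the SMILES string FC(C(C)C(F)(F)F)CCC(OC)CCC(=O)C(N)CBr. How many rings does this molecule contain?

0

In SMILES, each pair of matching ring-closure digits denotes one ring-closing bond; the number of such bonds equals the number of independent rings.
Ring-closure bonds here: 0.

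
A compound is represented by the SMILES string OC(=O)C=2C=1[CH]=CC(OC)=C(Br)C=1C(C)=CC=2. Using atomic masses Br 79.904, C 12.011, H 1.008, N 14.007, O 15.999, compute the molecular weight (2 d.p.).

295.13 g/mol

First, the molecular formula is C13H11BrO3 (counting implicit H from valence).
  Br: 1 × 79.904 = 79.904
  C: 13 × 12.011 = 156.143
  H: 11 × 1.008 = 11.088
  O: 3 × 15.999 = 47.997
Sum: 1×79.904 + 13×12.011 + 11×1.008 + 3×15.999 = 295.132 → 295.13 g/mol.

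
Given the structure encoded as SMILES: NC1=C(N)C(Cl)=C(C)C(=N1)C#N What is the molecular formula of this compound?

C7H7ClN4

Walk through each heavy atom and fill implicit hydrogens from standard valence (C 4, N 3, O 2, S 2, halogen 1):
  atom 1: N, bond orders sum to 1 (valence 3) → 2 H
  atom 2: C, bond orders sum to 4 (valence 4) → 0 H
  atom 3: C, bond orders sum to 4 (valence 4) → 0 H
  atom 4: N, bond orders sum to 1 (valence 3) → 2 H
  atom 5: C, bond orders sum to 4 (valence 4) → 0 H
  atom 6: Cl (halogen, monovalent) → 0 H
  atom 7: C, bond orders sum to 4 (valence 4) → 0 H
  atom 8: C, bond orders sum to 1 (valence 4) → 3 H
  atom 9: C, bond orders sum to 4 (valence 4) → 0 H
  atom 10: N, bond orders sum to 3 (valence 3) → 0 H
  atom 11: C, bond orders sum to 4 (valence 4) → 0 H
  atom 12: N, bond orders sum to 3 (valence 3) → 0 H
Totals → C:7, H:7, Cl:1, N:4.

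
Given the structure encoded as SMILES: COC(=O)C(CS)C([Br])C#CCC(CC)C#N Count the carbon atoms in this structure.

12

Count every carbon token in the SMILES (each C, including those in ring-closure positions and inside branches).
Carbon count: 12.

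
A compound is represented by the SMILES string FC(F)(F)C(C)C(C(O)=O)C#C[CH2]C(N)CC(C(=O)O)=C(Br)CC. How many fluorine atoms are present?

3

Scan the SMILES for F atoms (remember two-letter symbols like Cl and Br are single atoms).
Fluorine count: 3.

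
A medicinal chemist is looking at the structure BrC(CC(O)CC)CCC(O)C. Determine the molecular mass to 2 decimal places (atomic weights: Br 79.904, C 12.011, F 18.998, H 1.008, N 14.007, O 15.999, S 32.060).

First, the molecular formula is C9H19BrO2 (counting implicit H from valence).
  Br: 1 × 79.904 = 79.904
  C: 9 × 12.011 = 108.099
  H: 19 × 1.008 = 19.152
  O: 2 × 15.999 = 31.998
Sum: 1×79.904 + 9×12.011 + 19×1.008 + 2×15.999 = 239.153 → 239.15 g/mol.

239.15 g/mol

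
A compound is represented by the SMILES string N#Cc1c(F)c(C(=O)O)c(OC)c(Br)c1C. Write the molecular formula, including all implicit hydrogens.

C10H7BrFNO3

Walk through each heavy atom and fill implicit hydrogens from standard valence (C 4, N 3, O 2, S 2, halogen 1); for lowercase aromatic atoms, an aromatic c carries 1 H when it has two neighbours and 0 H with three, and aromatic n carries 0 H:
  atom 1: N, bond orders sum to 3 (valence 3) → 0 H
  atom 2: C, bond orders sum to 4 (valence 4) → 0 H
  atom 3: aromatic c, 3 neighbours → 0 H
  atom 4: aromatic c, 3 neighbours → 0 H
  atom 5: F (halogen, monovalent) → 0 H
  atom 6: aromatic c, 3 neighbours → 0 H
  atom 7: C, bond orders sum to 4 (valence 4) → 0 H
  atom 8: O, bond orders sum to 2 (valence 2) → 0 H
  atom 9: O, bond orders sum to 1 (valence 2) → 1 H
  atom 10: aromatic c, 3 neighbours → 0 H
  atom 11: O, bond orders sum to 2 (valence 2) → 0 H
  atom 12: C, bond orders sum to 1 (valence 4) → 3 H
  atom 13: aromatic c, 3 neighbours → 0 H
  atom 14: Br (halogen, monovalent) → 0 H
  atom 15: aromatic c, 3 neighbours → 0 H
  atom 16: C, bond orders sum to 1 (valence 4) → 3 H
Totals → C:10, H:7, Br:1, F:1, N:1, O:3.
In Hill order: C10H7BrFNO3.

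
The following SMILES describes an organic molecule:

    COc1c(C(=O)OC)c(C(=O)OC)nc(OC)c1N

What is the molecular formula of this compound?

Walk through each heavy atom and fill implicit hydrogens from standard valence (C 4, N 3, O 2, S 2, halogen 1); for lowercase aromatic atoms, an aromatic c carries 1 H when it has two neighbours and 0 H with three, and aromatic n carries 0 H:
  atom 1: C, bond orders sum to 1 (valence 4) → 3 H
  atom 2: O, bond orders sum to 2 (valence 2) → 0 H
  atom 3: aromatic c, 3 neighbours → 0 H
  atom 4: aromatic c, 3 neighbours → 0 H
  atom 5: C, bond orders sum to 4 (valence 4) → 0 H
  atom 6: O, bond orders sum to 2 (valence 2) → 0 H
  atom 7: O, bond orders sum to 2 (valence 2) → 0 H
  atom 8: C, bond orders sum to 1 (valence 4) → 3 H
  atom 9: aromatic c, 3 neighbours → 0 H
  atom 10: C, bond orders sum to 4 (valence 4) → 0 H
  atom 11: O, bond orders sum to 2 (valence 2) → 0 H
  atom 12: O, bond orders sum to 2 (valence 2) → 0 H
  atom 13: C, bond orders sum to 1 (valence 4) → 3 H
  atom 14: aromatic n, 2 neighbours → 0 H
  atom 15: aromatic c, 3 neighbours → 0 H
  atom 16: O, bond orders sum to 2 (valence 2) → 0 H
  atom 17: C, bond orders sum to 1 (valence 4) → 3 H
  atom 18: aromatic c, 3 neighbours → 0 H
  atom 19: N, bond orders sum to 1 (valence 3) → 2 H
Totals → C:11, H:14, N:2, O:6.
In Hill order: C11H14N2O6.

C11H14N2O6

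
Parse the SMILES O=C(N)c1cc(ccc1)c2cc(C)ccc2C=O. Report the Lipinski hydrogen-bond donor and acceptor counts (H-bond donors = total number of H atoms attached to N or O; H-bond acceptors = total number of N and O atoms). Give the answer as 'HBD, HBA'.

2, 3

Donors: find every N or O and count the H atoms it carries.
  atom 1 (O): bond orders sum to 2 → 0 H
  atom 3 (N): bond orders sum to 1 → 2 H
  atom 18 (O): bond orders sum to 2 → 0 H
Lipinski HBD = 2.
Acceptors: N atoms = 1, O atoms = 2 → HBA = 3.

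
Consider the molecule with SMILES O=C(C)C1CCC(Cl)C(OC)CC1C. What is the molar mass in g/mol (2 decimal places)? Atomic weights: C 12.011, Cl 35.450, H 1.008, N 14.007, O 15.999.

First, the molecular formula is C11H19ClO2 (counting implicit H from valence).
  C: 11 × 12.011 = 132.121
  Cl: 1 × 35.450 = 35.450
  H: 19 × 1.008 = 19.152
  O: 2 × 15.999 = 31.998
Sum: 11×12.011 + 1×35.450 + 19×1.008 + 2×15.999 = 218.721 → 218.72 g/mol.

218.72 g/mol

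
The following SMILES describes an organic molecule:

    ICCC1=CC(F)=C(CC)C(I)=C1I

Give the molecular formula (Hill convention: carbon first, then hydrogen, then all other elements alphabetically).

C10H10FI3

Walk through each heavy atom and fill implicit hydrogens from standard valence (C 4, N 3, O 2, S 2, halogen 1):
  atom 1: I (halogen, monovalent) → 0 H
  atom 2: C, bond orders sum to 2 (valence 4) → 2 H
  atom 3: C, bond orders sum to 2 (valence 4) → 2 H
  atom 4: C, bond orders sum to 4 (valence 4) → 0 H
  atom 5: C, bond orders sum to 3 (valence 4) → 1 H
  atom 6: C, bond orders sum to 4 (valence 4) → 0 H
  atom 7: F (halogen, monovalent) → 0 H
  atom 8: C, bond orders sum to 4 (valence 4) → 0 H
  atom 9: C, bond orders sum to 2 (valence 4) → 2 H
  atom 10: C, bond orders sum to 1 (valence 4) → 3 H
  atom 11: C, bond orders sum to 4 (valence 4) → 0 H
  atom 12: I (halogen, monovalent) → 0 H
  atom 13: C, bond orders sum to 4 (valence 4) → 0 H
  atom 14: I (halogen, monovalent) → 0 H
Totals → C:10, H:10, F:1, I:3.
In Hill order: C10H10FI3.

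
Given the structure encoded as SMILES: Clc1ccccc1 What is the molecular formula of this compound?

Walk through each heavy atom and fill implicit hydrogens from standard valence (C 4, N 3, O 2, S 2, halogen 1); for lowercase aromatic atoms, an aromatic c carries 1 H when it has two neighbours and 0 H with three, and aromatic n carries 0 H:
  atom 1: Cl (halogen, monovalent) → 0 H
  atom 2: aromatic c, 3 neighbours → 0 H
  atom 3: aromatic c, 2 neighbours → 1 H
  atom 4: aromatic c, 2 neighbours → 1 H
  atom 5: aromatic c, 2 neighbours → 1 H
  atom 6: aromatic c, 2 neighbours → 1 H
  atom 7: aromatic c, 2 neighbours → 1 H
Totals → C:6, H:5, Cl:1.
In Hill order: C6H5Cl.

C6H5Cl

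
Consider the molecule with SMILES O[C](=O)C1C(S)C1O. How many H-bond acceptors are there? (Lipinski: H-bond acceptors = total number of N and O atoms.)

N atoms: 0; O atoms: 3.
Lipinski HBA = 0 + 3 = 3.

3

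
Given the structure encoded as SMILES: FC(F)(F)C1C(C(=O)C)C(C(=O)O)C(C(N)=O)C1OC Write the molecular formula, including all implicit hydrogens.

C11H14F3NO5

Walk through each heavy atom and fill implicit hydrogens from standard valence (C 4, N 3, O 2, S 2, halogen 1):
  atom 1: F (halogen, monovalent) → 0 H
  atom 2: C, bond orders sum to 4 (valence 4) → 0 H
  atom 3: F (halogen, monovalent) → 0 H
  atom 4: F (halogen, monovalent) → 0 H
  atom 5: C, bond orders sum to 3 (valence 4) → 1 H
  atom 6: C, bond orders sum to 3 (valence 4) → 1 H
  atom 7: C, bond orders sum to 4 (valence 4) → 0 H
  atom 8: O, bond orders sum to 2 (valence 2) → 0 H
  atom 9: C, bond orders sum to 1 (valence 4) → 3 H
  atom 10: C, bond orders sum to 3 (valence 4) → 1 H
  atom 11: C, bond orders sum to 4 (valence 4) → 0 H
  atom 12: O, bond orders sum to 2 (valence 2) → 0 H
  atom 13: O, bond orders sum to 1 (valence 2) → 1 H
  atom 14: C, bond orders sum to 3 (valence 4) → 1 H
  atom 15: C, bond orders sum to 4 (valence 4) → 0 H
  atom 16: N, bond orders sum to 1 (valence 3) → 2 H
  atom 17: O, bond orders sum to 2 (valence 2) → 0 H
  atom 18: C, bond orders sum to 3 (valence 4) → 1 H
  atom 19: O, bond orders sum to 2 (valence 2) → 0 H
  atom 20: C, bond orders sum to 1 (valence 4) → 3 H
Totals → C:11, H:14, F:3, N:1, O:5.
In Hill order: C11H14F3NO5.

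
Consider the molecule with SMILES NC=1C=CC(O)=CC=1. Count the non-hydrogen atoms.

Every atom symbol written in the SMILES (organic subset) is one heavy atom; implicit H are not written.
Heavy atoms by element → C:6, N:1, O:1.
Total: 8.

8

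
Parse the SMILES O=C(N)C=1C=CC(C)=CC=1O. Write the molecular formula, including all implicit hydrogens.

C8H9NO2

Walk through each heavy atom and fill implicit hydrogens from standard valence (C 4, N 3, O 2, S 2, halogen 1):
  atom 1: O, bond orders sum to 2 (valence 2) → 0 H
  atom 2: C, bond orders sum to 4 (valence 4) → 0 H
  atom 3: N, bond orders sum to 1 (valence 3) → 2 H
  atom 4: C, bond orders sum to 4 (valence 4) → 0 H
  atom 5: C, bond orders sum to 3 (valence 4) → 1 H
  atom 6: C, bond orders sum to 3 (valence 4) → 1 H
  atom 7: C, bond orders sum to 4 (valence 4) → 0 H
  atom 8: C, bond orders sum to 1 (valence 4) → 3 H
  atom 9: C, bond orders sum to 3 (valence 4) → 1 H
  atom 10: C, bond orders sum to 4 (valence 4) → 0 H
  atom 11: O, bond orders sum to 1 (valence 2) → 1 H
Totals → C:8, H:9, N:1, O:2.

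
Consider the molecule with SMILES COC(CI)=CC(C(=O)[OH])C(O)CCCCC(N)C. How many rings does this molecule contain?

0

In SMILES, each pair of matching ring-closure digits denotes one ring-closing bond; the number of such bonds equals the number of independent rings.
Ring-closure bonds here: 0.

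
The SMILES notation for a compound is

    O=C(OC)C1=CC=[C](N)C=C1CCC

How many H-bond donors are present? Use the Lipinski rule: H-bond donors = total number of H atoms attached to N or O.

2

Donors: find every N or O and count the H atoms it carries.
  atom 1 (O): bond orders sum to 2 → 0 H
  atom 3 (O): bond orders sum to 2 → 0 H
  atom 9 (N): bond orders sum to 1 → 2 H
Lipinski HBD = 2.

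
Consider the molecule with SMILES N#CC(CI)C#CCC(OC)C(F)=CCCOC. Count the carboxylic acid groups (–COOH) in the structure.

Scan the SMILES for the carboxylic acid motif — none present.
Groups that are present: 1 alkene, 1 alkyne, 2 ether, 1 nitrile.

0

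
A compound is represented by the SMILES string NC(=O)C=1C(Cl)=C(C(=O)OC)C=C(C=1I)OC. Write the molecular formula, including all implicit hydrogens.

Walk through each heavy atom and fill implicit hydrogens from standard valence (C 4, N 3, O 2, S 2, halogen 1):
  atom 1: N, bond orders sum to 1 (valence 3) → 2 H
  atom 2: C, bond orders sum to 4 (valence 4) → 0 H
  atom 3: O, bond orders sum to 2 (valence 2) → 0 H
  atom 4: C, bond orders sum to 4 (valence 4) → 0 H
  atom 5: C, bond orders sum to 4 (valence 4) → 0 H
  atom 6: Cl (halogen, monovalent) → 0 H
  atom 7: C, bond orders sum to 4 (valence 4) → 0 H
  atom 8: C, bond orders sum to 4 (valence 4) → 0 H
  atom 9: O, bond orders sum to 2 (valence 2) → 0 H
  atom 10: O, bond orders sum to 2 (valence 2) → 0 H
  atom 11: C, bond orders sum to 1 (valence 4) → 3 H
  atom 12: C, bond orders sum to 3 (valence 4) → 1 H
  atom 13: C, bond orders sum to 4 (valence 4) → 0 H
  atom 14: C, bond orders sum to 4 (valence 4) → 0 H
  atom 15: I (halogen, monovalent) → 0 H
  atom 16: O, bond orders sum to 2 (valence 2) → 0 H
  atom 17: C, bond orders sum to 1 (valence 4) → 3 H
Totals → C:10, H:9, Cl:1, I:1, N:1, O:4.
In Hill order: C10H9ClINO4.

C10H9ClINO4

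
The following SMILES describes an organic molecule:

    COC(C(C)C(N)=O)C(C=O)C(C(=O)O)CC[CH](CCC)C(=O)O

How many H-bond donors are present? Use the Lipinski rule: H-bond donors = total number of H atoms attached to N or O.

4

Donors: find every N or O and count the H atoms it carries.
  atom 2 (O): bond orders sum to 2 → 0 H
  atom 7 (N): bond orders sum to 1 → 2 H
  atom 8 (O): bond orders sum to 2 → 0 H
  atom 11 (O): bond orders sum to 2 → 0 H
  atom 14 (O): bond orders sum to 2 → 0 H
  atom 15 (O): bond orders sum to 1 → 1 H
  atom 23 (O): bond orders sum to 2 → 0 H
  atom 24 (O): bond orders sum to 1 → 1 H
Lipinski HBD = 4.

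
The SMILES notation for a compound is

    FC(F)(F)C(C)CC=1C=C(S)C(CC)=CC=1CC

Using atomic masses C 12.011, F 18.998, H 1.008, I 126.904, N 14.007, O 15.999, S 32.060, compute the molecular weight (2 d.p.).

276.36 g/mol

First, the molecular formula is C14H19F3S (counting implicit H from valence).
  C: 14 × 12.011 = 168.154
  F: 3 × 18.998 = 56.994
  H: 19 × 1.008 = 19.152
  S: 1 × 32.060 = 32.060
Sum: 14×12.011 + 3×18.998 + 19×1.008 + 1×32.060 = 276.360 → 276.36 g/mol.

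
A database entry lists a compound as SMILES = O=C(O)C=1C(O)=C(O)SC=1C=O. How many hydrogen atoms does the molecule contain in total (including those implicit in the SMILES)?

Walk through each heavy atom and fill implicit hydrogens from standard valence (C 4, N 3, O 2, S 2, halogen 1):
  atom 1: O, bond orders sum to 2 (valence 2) → 0 H
  atom 2: C, bond orders sum to 4 (valence 4) → 0 H
  atom 3: O, bond orders sum to 1 (valence 2) → 1 H
  atom 4: C, bond orders sum to 4 (valence 4) → 0 H
  atom 5: C, bond orders sum to 4 (valence 4) → 0 H
  atom 6: O, bond orders sum to 1 (valence 2) → 1 H
  atom 7: C, bond orders sum to 4 (valence 4) → 0 H
  atom 8: O, bond orders sum to 1 (valence 2) → 1 H
  atom 9: S, bond orders sum to 2 (valence 2) → 0 H
  atom 10: C, bond orders sum to 4 (valence 4) → 0 H
  atom 11: C, bond orders sum to 3 (valence 4) → 1 H
  atom 12: O, bond orders sum to 2 (valence 2) → 0 H
Total hydrogens: 4.

4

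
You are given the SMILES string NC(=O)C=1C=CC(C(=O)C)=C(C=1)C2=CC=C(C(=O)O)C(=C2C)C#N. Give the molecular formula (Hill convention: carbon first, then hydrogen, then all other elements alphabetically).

C18H14N2O4

Walk through each heavy atom and fill implicit hydrogens from standard valence (C 4, N 3, O 2, S 2, halogen 1):
  atom 1: N, bond orders sum to 1 (valence 3) → 2 H
  atom 2: C, bond orders sum to 4 (valence 4) → 0 H
  atom 3: O, bond orders sum to 2 (valence 2) → 0 H
  atom 4: C, bond orders sum to 4 (valence 4) → 0 H
  atom 5: C, bond orders sum to 3 (valence 4) → 1 H
  atom 6: C, bond orders sum to 3 (valence 4) → 1 H
  atom 7: C, bond orders sum to 4 (valence 4) → 0 H
  atom 8: C, bond orders sum to 4 (valence 4) → 0 H
  atom 9: O, bond orders sum to 2 (valence 2) → 0 H
  atom 10: C, bond orders sum to 1 (valence 4) → 3 H
  atom 11: C, bond orders sum to 4 (valence 4) → 0 H
  atom 12: C, bond orders sum to 3 (valence 4) → 1 H
  atom 13: C, bond orders sum to 4 (valence 4) → 0 H
  atom 14: C, bond orders sum to 3 (valence 4) → 1 H
  atom 15: C, bond orders sum to 3 (valence 4) → 1 H
  atom 16: C, bond orders sum to 4 (valence 4) → 0 H
  atom 17: C, bond orders sum to 4 (valence 4) → 0 H
  atom 18: O, bond orders sum to 2 (valence 2) → 0 H
  atom 19: O, bond orders sum to 1 (valence 2) → 1 H
  atom 20: C, bond orders sum to 4 (valence 4) → 0 H
  atom 21: C, bond orders sum to 4 (valence 4) → 0 H
  atom 22: C, bond orders sum to 1 (valence 4) → 3 H
  atom 23: C, bond orders sum to 4 (valence 4) → 0 H
  atom 24: N, bond orders sum to 3 (valence 3) → 0 H
Totals → C:18, H:14, N:2, O:4.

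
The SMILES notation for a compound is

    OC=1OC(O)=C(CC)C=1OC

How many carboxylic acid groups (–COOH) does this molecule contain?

0

Scan the SMILES for the carboxylic acid motif — none present.
Groups that are present: 1 ether, 2 hydroxyl.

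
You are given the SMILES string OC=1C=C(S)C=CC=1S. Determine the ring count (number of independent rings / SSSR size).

In SMILES, each pair of matching ring-closure digits denotes one ring-closing bond; the number of such bonds equals the number of independent rings.
Ring-closure bonds here: 1.

1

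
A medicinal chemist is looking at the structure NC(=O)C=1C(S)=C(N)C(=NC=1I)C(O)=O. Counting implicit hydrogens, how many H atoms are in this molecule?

6

Walk through each heavy atom and fill implicit hydrogens from standard valence (C 4, N 3, O 2, S 2, halogen 1):
  atom 1: N, bond orders sum to 1 (valence 3) → 2 H
  atom 2: C, bond orders sum to 4 (valence 4) → 0 H
  atom 3: O, bond orders sum to 2 (valence 2) → 0 H
  atom 4: C, bond orders sum to 4 (valence 4) → 0 H
  atom 5: C, bond orders sum to 4 (valence 4) → 0 H
  atom 6: S, bond orders sum to 1 (valence 2) → 1 H
  atom 7: C, bond orders sum to 4 (valence 4) → 0 H
  atom 8: N, bond orders sum to 1 (valence 3) → 2 H
  atom 9: C, bond orders sum to 4 (valence 4) → 0 H
  atom 10: N, bond orders sum to 3 (valence 3) → 0 H
  atom 11: C, bond orders sum to 4 (valence 4) → 0 H
  atom 12: I (halogen, monovalent) → 0 H
  atom 13: C, bond orders sum to 4 (valence 4) → 0 H
  atom 14: O, bond orders sum to 1 (valence 2) → 1 H
  atom 15: O, bond orders sum to 2 (valence 2) → 0 H
Total hydrogens: 6.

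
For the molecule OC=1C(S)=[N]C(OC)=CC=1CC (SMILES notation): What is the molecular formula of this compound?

Walk through each heavy atom and fill implicit hydrogens from standard valence (C 4, N 3, O 2, S 2, halogen 1):
  atom 1: O, bond orders sum to 1 (valence 2) → 1 H
  atom 2: C, bond orders sum to 4 (valence 4) → 0 H
  atom 3: C, bond orders sum to 4 (valence 4) → 0 H
  atom 4: S, bond orders sum to 1 (valence 2) → 1 H
  atom 5: N with explicit H count 0
  atom 6: C, bond orders sum to 4 (valence 4) → 0 H
  atom 7: O, bond orders sum to 2 (valence 2) → 0 H
  atom 8: C, bond orders sum to 1 (valence 4) → 3 H
  atom 9: C, bond orders sum to 3 (valence 4) → 1 H
  atom 10: C, bond orders sum to 4 (valence 4) → 0 H
  atom 11: C, bond orders sum to 2 (valence 4) → 2 H
  atom 12: C, bond orders sum to 1 (valence 4) → 3 H
Totals → C:8, H:11, N:1, O:2, S:1.

C8H11NO2S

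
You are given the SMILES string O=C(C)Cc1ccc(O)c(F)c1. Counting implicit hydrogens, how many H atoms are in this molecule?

9

Walk through each heavy atom and fill implicit hydrogens from standard valence (C 4, N 3, O 2, S 2, halogen 1); for lowercase aromatic atoms, an aromatic c carries 1 H when it has two neighbours and 0 H with three, and aromatic n carries 0 H:
  atom 1: O, bond orders sum to 2 (valence 2) → 0 H
  atom 2: C, bond orders sum to 4 (valence 4) → 0 H
  atom 3: C, bond orders sum to 1 (valence 4) → 3 H
  atom 4: C, bond orders sum to 2 (valence 4) → 2 H
  atom 5: aromatic c, 3 neighbours → 0 H
  atom 6: aromatic c, 2 neighbours → 1 H
  atom 7: aromatic c, 2 neighbours → 1 H
  atom 8: aromatic c, 3 neighbours → 0 H
  atom 9: O, bond orders sum to 1 (valence 2) → 1 H
  atom 10: aromatic c, 3 neighbours → 0 H
  atom 11: F (halogen, monovalent) → 0 H
  atom 12: aromatic c, 2 neighbours → 1 H
Total hydrogens: 9.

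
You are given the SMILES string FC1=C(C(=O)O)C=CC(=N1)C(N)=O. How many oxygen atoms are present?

Scan the SMILES for O atoms (remember two-letter symbols like Cl and Br are single atoms).
Oxygen count: 3.

3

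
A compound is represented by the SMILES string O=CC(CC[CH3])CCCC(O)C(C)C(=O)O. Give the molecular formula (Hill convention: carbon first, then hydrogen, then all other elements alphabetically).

C12H22O4

Walk through each heavy atom and fill implicit hydrogens from standard valence (C 4, N 3, O 2, S 2, halogen 1):
  atom 1: O, bond orders sum to 2 (valence 2) → 0 H
  atom 2: C, bond orders sum to 3 (valence 4) → 1 H
  atom 3: C, bond orders sum to 3 (valence 4) → 1 H
  atom 4: C, bond orders sum to 2 (valence 4) → 2 H
  atom 5: C, bond orders sum to 2 (valence 4) → 2 H
  atom 6: C with explicit H count 3
  atom 7: C, bond orders sum to 2 (valence 4) → 2 H
  atom 8: C, bond orders sum to 2 (valence 4) → 2 H
  atom 9: C, bond orders sum to 2 (valence 4) → 2 H
  atom 10: C, bond orders sum to 3 (valence 4) → 1 H
  atom 11: O, bond orders sum to 1 (valence 2) → 1 H
  atom 12: C, bond orders sum to 3 (valence 4) → 1 H
  atom 13: C, bond orders sum to 1 (valence 4) → 3 H
  atom 14: C, bond orders sum to 4 (valence 4) → 0 H
  atom 15: O, bond orders sum to 2 (valence 2) → 0 H
  atom 16: O, bond orders sum to 1 (valence 2) → 1 H
Totals → C:12, H:22, O:4.
In Hill order: C12H22O4.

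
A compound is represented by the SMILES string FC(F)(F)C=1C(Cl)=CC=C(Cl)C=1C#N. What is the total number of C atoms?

Count every carbon token in the SMILES (each C, including those in ring-closure positions and inside branches).
Carbon count: 8.

8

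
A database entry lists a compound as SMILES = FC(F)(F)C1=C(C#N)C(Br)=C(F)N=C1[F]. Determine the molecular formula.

C7BrF5N2

Walk through each heavy atom and fill implicit hydrogens from standard valence (C 4, N 3, O 2, S 2, halogen 1):
  atom 1: F (halogen, monovalent) → 0 H
  atom 2: C, bond orders sum to 4 (valence 4) → 0 H
  atom 3: F (halogen, monovalent) → 0 H
  atom 4: F (halogen, monovalent) → 0 H
  atom 5: C, bond orders sum to 4 (valence 4) → 0 H
  atom 6: C, bond orders sum to 4 (valence 4) → 0 H
  atom 7: C, bond orders sum to 4 (valence 4) → 0 H
  atom 8: N, bond orders sum to 3 (valence 3) → 0 H
  atom 9: C, bond orders sum to 4 (valence 4) → 0 H
  atom 10: Br (halogen, monovalent) → 0 H
  atom 11: C, bond orders sum to 4 (valence 4) → 0 H
  atom 12: F (halogen, monovalent) → 0 H
  atom 13: N, bond orders sum to 3 (valence 3) → 0 H
  atom 14: C, bond orders sum to 4 (valence 4) → 0 H
  atom 15: F with explicit H count 0
Totals → C:7, Br:1, F:5, N:2.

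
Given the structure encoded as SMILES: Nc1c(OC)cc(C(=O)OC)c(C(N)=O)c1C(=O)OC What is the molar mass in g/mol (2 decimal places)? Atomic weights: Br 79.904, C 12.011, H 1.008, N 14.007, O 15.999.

282.25 g/mol

First, the molecular formula is C12H14N2O6 (counting implicit H from valence).
  C: 12 × 12.011 = 144.132
  H: 14 × 1.008 = 14.112
  N: 2 × 14.007 = 28.014
  O: 6 × 15.999 = 95.994
Sum: 12×12.011 + 14×1.008 + 2×14.007 + 6×15.999 = 282.252 → 282.25 g/mol.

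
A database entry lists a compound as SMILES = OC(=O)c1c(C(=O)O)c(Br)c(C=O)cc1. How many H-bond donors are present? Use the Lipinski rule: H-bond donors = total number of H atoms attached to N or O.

Donors: find every N or O and count the H atoms it carries.
  atom 1 (O): bond orders sum to 1 → 1 H
  atom 3 (O): bond orders sum to 2 → 0 H
  atom 7 (O): bond orders sum to 2 → 0 H
  atom 8 (O): bond orders sum to 1 → 1 H
  atom 13 (O): bond orders sum to 2 → 0 H
Lipinski HBD = 2.

2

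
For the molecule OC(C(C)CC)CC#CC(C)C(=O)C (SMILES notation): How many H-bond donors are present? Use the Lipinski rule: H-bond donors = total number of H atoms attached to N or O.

1

Donors: find every N or O and count the H atoms it carries.
  atom 1 (O): bond orders sum to 1 → 1 H
  atom 13 (O): bond orders sum to 2 → 0 H
Lipinski HBD = 1.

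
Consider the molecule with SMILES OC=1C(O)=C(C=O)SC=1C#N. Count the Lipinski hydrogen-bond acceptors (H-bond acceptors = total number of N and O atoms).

N atoms: 1; O atoms: 3.
Lipinski HBA = 1 + 3 = 4.

4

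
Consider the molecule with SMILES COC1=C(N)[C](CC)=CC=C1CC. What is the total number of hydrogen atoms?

Walk through each heavy atom and fill implicit hydrogens from standard valence (C 4, N 3, O 2, S 2, halogen 1):
  atom 1: C, bond orders sum to 1 (valence 4) → 3 H
  atom 2: O, bond orders sum to 2 (valence 2) → 0 H
  atom 3: C, bond orders sum to 4 (valence 4) → 0 H
  atom 4: C, bond orders sum to 4 (valence 4) → 0 H
  atom 5: N, bond orders sum to 1 (valence 3) → 2 H
  atom 6: C with explicit H count 0
  atom 7: C, bond orders sum to 2 (valence 4) → 2 H
  atom 8: C, bond orders sum to 1 (valence 4) → 3 H
  atom 9: C, bond orders sum to 3 (valence 4) → 1 H
  atom 10: C, bond orders sum to 3 (valence 4) → 1 H
  atom 11: C, bond orders sum to 4 (valence 4) → 0 H
  atom 12: C, bond orders sum to 2 (valence 4) → 2 H
  atom 13: C, bond orders sum to 1 (valence 4) → 3 H
Total hydrogens: 17.

17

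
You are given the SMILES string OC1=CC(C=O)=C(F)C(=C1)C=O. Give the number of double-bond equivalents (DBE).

6

Degree of unsaturation = (number of rings) + (number of π bonds).
Ring closures in the SMILES: 1.
π bonds: 5 double bonds (each 1 DoU) → 5 DoU from unsaturation.
Total DoU = 1 + 5 = 6.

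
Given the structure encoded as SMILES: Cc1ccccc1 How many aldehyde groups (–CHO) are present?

Scan the SMILES for the aldehyde motif — none present.

0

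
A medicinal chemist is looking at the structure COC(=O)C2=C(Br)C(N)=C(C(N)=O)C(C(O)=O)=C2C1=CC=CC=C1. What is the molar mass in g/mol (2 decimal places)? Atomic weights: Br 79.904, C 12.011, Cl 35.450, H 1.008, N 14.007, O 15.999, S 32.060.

393.19 g/mol

First, the molecular formula is C16H13BrN2O5 (counting implicit H from valence).
  Br: 1 × 79.904 = 79.904
  C: 16 × 12.011 = 192.176
  H: 13 × 1.008 = 13.104
  N: 2 × 14.007 = 28.014
  O: 5 × 15.999 = 79.995
Sum: 1×79.904 + 16×12.011 + 13×1.008 + 2×14.007 + 5×15.999 = 393.193 → 393.19 g/mol.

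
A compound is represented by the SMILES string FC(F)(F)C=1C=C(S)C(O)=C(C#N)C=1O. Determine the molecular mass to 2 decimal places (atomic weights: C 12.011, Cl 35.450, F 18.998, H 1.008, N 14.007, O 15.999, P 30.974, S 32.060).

235.18 g/mol

First, the molecular formula is C8H4F3NO2S (counting implicit H from valence).
  C: 8 × 12.011 = 96.088
  F: 3 × 18.998 = 56.994
  H: 4 × 1.008 = 4.032
  N: 1 × 14.007 = 14.007
  O: 2 × 15.999 = 31.998
  S: 1 × 32.060 = 32.060
Sum: 8×12.011 + 3×18.998 + 4×1.008 + 1×14.007 + 2×15.999 + 1×32.060 = 235.179 → 235.18 g/mol.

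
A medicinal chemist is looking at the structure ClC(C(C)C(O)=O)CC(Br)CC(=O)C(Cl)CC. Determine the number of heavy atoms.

17

Every atom symbol written in the SMILES (organic subset) is one heavy atom; implicit H are not written.
Heavy atoms by element → Br:1, C:11, Cl:2, O:3.
Total: 17.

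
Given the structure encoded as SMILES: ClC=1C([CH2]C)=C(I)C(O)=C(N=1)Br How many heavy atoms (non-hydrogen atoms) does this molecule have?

12

Every atom symbol written in the SMILES (organic subset) is one heavy atom; implicit H are not written.
Heavy atoms by element → Br:1, C:7, Cl:1, I:1, N:1, O:1.
Total: 12.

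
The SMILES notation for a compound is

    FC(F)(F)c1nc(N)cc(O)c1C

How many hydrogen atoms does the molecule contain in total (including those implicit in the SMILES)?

7

Walk through each heavy atom and fill implicit hydrogens from standard valence (C 4, N 3, O 2, S 2, halogen 1); for lowercase aromatic atoms, an aromatic c carries 1 H when it has two neighbours and 0 H with three, and aromatic n carries 0 H:
  atom 1: F (halogen, monovalent) → 0 H
  atom 2: C, bond orders sum to 4 (valence 4) → 0 H
  atom 3: F (halogen, monovalent) → 0 H
  atom 4: F (halogen, monovalent) → 0 H
  atom 5: aromatic c, 3 neighbours → 0 H
  atom 6: aromatic n, 2 neighbours → 0 H
  atom 7: aromatic c, 3 neighbours → 0 H
  atom 8: N, bond orders sum to 1 (valence 3) → 2 H
  atom 9: aromatic c, 2 neighbours → 1 H
  atom 10: aromatic c, 3 neighbours → 0 H
  atom 11: O, bond orders sum to 1 (valence 2) → 1 H
  atom 12: aromatic c, 3 neighbours → 0 H
  atom 13: C, bond orders sum to 1 (valence 4) → 3 H
Total hydrogens: 7.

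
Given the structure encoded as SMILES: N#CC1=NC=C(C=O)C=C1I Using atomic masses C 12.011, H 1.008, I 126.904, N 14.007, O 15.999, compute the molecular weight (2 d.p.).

First, the molecular formula is C7H3IN2O (counting implicit H from valence).
  C: 7 × 12.011 = 84.077
  H: 3 × 1.008 = 3.024
  I: 1 × 126.904 = 126.904
  N: 2 × 14.007 = 28.014
  O: 1 × 15.999 = 15.999
Sum: 7×12.011 + 3×1.008 + 1×126.904 + 2×14.007 + 1×15.999 = 258.018 → 258.02 g/mol.

258.02 g/mol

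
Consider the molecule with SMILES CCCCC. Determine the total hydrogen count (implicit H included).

12

Walk through each heavy atom and fill implicit hydrogens from standard valence (C 4, N 3, O 2, S 2, halogen 1):
  atom 1: C, bond orders sum to 1 (valence 4) → 3 H
  atom 2: C, bond orders sum to 2 (valence 4) → 2 H
  atom 3: C, bond orders sum to 2 (valence 4) → 2 H
  atom 4: C, bond orders sum to 2 (valence 4) → 2 H
  atom 5: C, bond orders sum to 1 (valence 4) → 3 H
Total hydrogens: 12.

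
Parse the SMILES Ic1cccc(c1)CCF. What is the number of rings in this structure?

1

In SMILES, each pair of matching ring-closure digits denotes one ring-closing bond; the number of such bonds equals the number of independent rings.
Ring-closure bonds here: 1.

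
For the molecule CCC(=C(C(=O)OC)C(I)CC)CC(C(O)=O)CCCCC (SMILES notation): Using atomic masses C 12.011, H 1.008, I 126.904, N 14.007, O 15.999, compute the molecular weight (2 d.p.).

First, the molecular formula is C17H29IO4 (counting implicit H from valence).
  C: 17 × 12.011 = 204.187
  H: 29 × 1.008 = 29.232
  I: 1 × 126.904 = 126.904
  O: 4 × 15.999 = 63.996
Sum: 17×12.011 + 29×1.008 + 1×126.904 + 4×15.999 = 424.319 → 424.32 g/mol.

424.32 g/mol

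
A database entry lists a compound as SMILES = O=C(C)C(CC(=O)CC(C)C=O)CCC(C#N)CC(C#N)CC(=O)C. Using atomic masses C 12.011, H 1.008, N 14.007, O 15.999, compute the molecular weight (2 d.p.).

346.43 g/mol

First, the molecular formula is C19H26N2O4 (counting implicit H from valence).
  C: 19 × 12.011 = 228.209
  H: 26 × 1.008 = 26.208
  N: 2 × 14.007 = 28.014
  O: 4 × 15.999 = 63.996
Sum: 19×12.011 + 26×1.008 + 2×14.007 + 4×15.999 = 346.427 → 346.43 g/mol.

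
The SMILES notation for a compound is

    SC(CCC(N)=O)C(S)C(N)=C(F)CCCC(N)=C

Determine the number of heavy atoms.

19

Every atom symbol written in the SMILES (organic subset) is one heavy atom; implicit H are not written.
Heavy atoms by element → C:12, F:1, N:3, O:1, S:2.
Total: 19.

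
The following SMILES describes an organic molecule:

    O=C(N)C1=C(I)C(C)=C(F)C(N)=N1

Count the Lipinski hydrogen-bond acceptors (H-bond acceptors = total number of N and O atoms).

4

N atoms: 3; O atoms: 1.
Lipinski HBA = 3 + 1 = 4.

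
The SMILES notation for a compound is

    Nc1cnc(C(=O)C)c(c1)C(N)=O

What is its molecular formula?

C8H9N3O2

Walk through each heavy atom and fill implicit hydrogens from standard valence (C 4, N 3, O 2, S 2, halogen 1); for lowercase aromatic atoms, an aromatic c carries 1 H when it has two neighbours and 0 H with three, and aromatic n carries 0 H:
  atom 1: N, bond orders sum to 1 (valence 3) → 2 H
  atom 2: aromatic c, 3 neighbours → 0 H
  atom 3: aromatic c, 2 neighbours → 1 H
  atom 4: aromatic n, 2 neighbours → 0 H
  atom 5: aromatic c, 3 neighbours → 0 H
  atom 6: C, bond orders sum to 4 (valence 4) → 0 H
  atom 7: O, bond orders sum to 2 (valence 2) → 0 H
  atom 8: C, bond orders sum to 1 (valence 4) → 3 H
  atom 9: aromatic c, 3 neighbours → 0 H
  atom 10: aromatic c, 2 neighbours → 1 H
  atom 11: C, bond orders sum to 4 (valence 4) → 0 H
  atom 12: N, bond orders sum to 1 (valence 3) → 2 H
  atom 13: O, bond orders sum to 2 (valence 2) → 0 H
Totals → C:8, H:9, N:3, O:2.
In Hill order: C8H9N3O2.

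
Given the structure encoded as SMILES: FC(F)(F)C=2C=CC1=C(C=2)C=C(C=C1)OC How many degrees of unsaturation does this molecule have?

Degree of unsaturation = (number of rings) + (number of π bonds).
Ring closures in the SMILES: 2.
π bonds: 5 double bonds (each 1 DoU) → 5 DoU from unsaturation.
Total DoU = 2 + 5 = 7.

7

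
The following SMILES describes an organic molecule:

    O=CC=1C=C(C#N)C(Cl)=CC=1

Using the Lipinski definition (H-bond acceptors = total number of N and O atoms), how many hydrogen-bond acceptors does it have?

N atoms: 1; O atoms: 1.
Lipinski HBA = 1 + 1 = 2.

2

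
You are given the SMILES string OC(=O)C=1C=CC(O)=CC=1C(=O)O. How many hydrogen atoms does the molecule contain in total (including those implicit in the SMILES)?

Walk through each heavy atom and fill implicit hydrogens from standard valence (C 4, N 3, O 2, S 2, halogen 1):
  atom 1: O, bond orders sum to 1 (valence 2) → 1 H
  atom 2: C, bond orders sum to 4 (valence 4) → 0 H
  atom 3: O, bond orders sum to 2 (valence 2) → 0 H
  atom 4: C, bond orders sum to 4 (valence 4) → 0 H
  atom 5: C, bond orders sum to 3 (valence 4) → 1 H
  atom 6: C, bond orders sum to 3 (valence 4) → 1 H
  atom 7: C, bond orders sum to 4 (valence 4) → 0 H
  atom 8: O, bond orders sum to 1 (valence 2) → 1 H
  atom 9: C, bond orders sum to 3 (valence 4) → 1 H
  atom 10: C, bond orders sum to 4 (valence 4) → 0 H
  atom 11: C, bond orders sum to 4 (valence 4) → 0 H
  atom 12: O, bond orders sum to 2 (valence 2) → 0 H
  atom 13: O, bond orders sum to 1 (valence 2) → 1 H
Total hydrogens: 6.

6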